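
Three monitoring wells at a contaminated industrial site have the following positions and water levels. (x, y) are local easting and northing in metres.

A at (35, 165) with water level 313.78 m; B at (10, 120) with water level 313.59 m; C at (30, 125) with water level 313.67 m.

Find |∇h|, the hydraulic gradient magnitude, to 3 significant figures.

With h = a·x + b·y + c and A as origin, the differences give:
  (-25)·a + (-45)·b = -0.19
  (-5)·a + (-40)·b = -0.11
Eliminate b (×(-40) and ×(-45), subtract): 775·a = 2.650 → a = ∂h/∂x = +0.003419
Back-substitute: b = ∂h/∂y = +0.002323.
|∇h| = √(0.003419² + 0.002323²) = 0.004134

0.00413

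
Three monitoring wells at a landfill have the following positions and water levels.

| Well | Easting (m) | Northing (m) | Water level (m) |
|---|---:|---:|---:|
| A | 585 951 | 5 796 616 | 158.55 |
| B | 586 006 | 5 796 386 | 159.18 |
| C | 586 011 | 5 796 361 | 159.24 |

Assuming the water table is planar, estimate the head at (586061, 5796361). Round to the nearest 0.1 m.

159.7 m

Differences from A: to B (Δx, Δy, Δh) = (55, -230, +0.63); to C = (60, -255, +0.69).
Determinant of the coordinate differences = 55·(-255) − 60·(-230) = -225.
∂h/∂x = [(+0.63)·(-255) − (+0.69)·(-230)] / -225 = +0.008667
∂h/∂y = [55·(+0.69) − 60·(+0.63)] / -225 = -0.0006667
h(586061, 5796361) = 158.55 + (+0.008667)·(110) + (-0.0006667)·(-255) = 158.55 +0.953 +0.170 = 159.673 m.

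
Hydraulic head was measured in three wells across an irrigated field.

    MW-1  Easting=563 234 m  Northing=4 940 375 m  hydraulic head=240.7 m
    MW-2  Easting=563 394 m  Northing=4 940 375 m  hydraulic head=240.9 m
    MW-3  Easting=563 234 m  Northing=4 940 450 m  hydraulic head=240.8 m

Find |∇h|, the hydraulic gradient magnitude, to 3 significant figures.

∂h/∂x = (240.9 − 240.7) / (563394 − 563234) = +0.001250
∂h/∂y = (240.8 − 240.7) / (4940450 − 4940375) = +0.001333
|∇h| = √(0.001250² + 0.001333²) = 0.001827

0.00183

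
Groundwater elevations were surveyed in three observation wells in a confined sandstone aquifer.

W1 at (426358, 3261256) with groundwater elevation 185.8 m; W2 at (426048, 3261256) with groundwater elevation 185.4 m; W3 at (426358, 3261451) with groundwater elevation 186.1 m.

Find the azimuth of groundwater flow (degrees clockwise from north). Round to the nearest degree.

∂h/∂x = (185.4 − 185.8) / (426048 − 426358) = +0.001290
∂h/∂y = (186.1 − 185.8) / (3261451 − 3261256) = +0.001538
Flow direction (−∇h) has components (-0.001290 E, -0.001538 N).
Azimuth = atan2(E, N) = atan2(-0.001290, -0.001538) = 220.0° ≈ 220°.

220°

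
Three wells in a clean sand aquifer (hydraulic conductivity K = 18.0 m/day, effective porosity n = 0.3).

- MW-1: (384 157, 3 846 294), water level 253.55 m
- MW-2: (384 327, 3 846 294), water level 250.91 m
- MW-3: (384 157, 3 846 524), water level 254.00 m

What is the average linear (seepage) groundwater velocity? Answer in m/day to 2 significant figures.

0.94 m/day

∂h/∂x = (250.91 − 253.55) / (384327 − 384157) = -0.01553
∂h/∂y = (254.00 − 253.55) / (3846524 − 3846294) = +0.001957
|∇h| = √(-0.01553² + 0.001957²) = 0.01565
Seepage velocity v = K·i/n = 18.0 × 0.01565 / 0.3 = 0.939 m/day.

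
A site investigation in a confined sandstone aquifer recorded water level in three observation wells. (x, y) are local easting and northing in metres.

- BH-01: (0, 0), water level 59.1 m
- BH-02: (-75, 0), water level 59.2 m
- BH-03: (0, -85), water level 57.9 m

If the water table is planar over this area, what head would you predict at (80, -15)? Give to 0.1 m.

∂h/∂x = (59.2 − 59.1) / (-75 − 0) = -0.001333
∂h/∂y = (57.9 − 59.1) / (-85 − 0) = +0.01412
h(80, -15) = 59.1 + (-0.001333)·(80) + (+0.01412)·(-15) = 59.1 -0.107 -0.212 = 58.782 m.

58.8 m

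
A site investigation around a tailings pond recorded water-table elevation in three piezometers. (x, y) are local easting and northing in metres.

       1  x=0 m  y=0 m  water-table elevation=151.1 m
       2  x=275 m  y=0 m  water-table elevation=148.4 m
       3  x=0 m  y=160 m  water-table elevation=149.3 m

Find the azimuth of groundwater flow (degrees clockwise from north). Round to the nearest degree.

041°

∂h/∂x = (148.4 − 151.1) / (275 − 0) = -0.009818
∂h/∂y = (149.3 − 151.1) / (160 − 0) = -0.01125
Flow direction (−∇h) has components (+0.009818 E, +0.01125 N).
Azimuth = atan2(E, N) = atan2(+0.009818, +0.01125) = 41.1° ≈ 041°.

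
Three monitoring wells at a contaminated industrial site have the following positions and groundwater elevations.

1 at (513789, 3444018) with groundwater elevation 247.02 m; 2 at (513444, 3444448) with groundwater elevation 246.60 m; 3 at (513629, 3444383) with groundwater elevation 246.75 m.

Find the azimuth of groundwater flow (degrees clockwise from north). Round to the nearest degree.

Differences from 1: to 2 (Δx, Δy, Δh) = (-345, 430, -0.42); to 3 = (-160, 365, -0.27).
Determinant of the coordinate differences = (-345)·365 − (-160)·430 = -57125.
∂h/∂x = [(-0.42)·365 − (-0.27)·430] / -57125 = +0.0006512
∂h/∂y = [(-345)·(-0.27) − (-160)·(-0.42)] / -57125 = -0.0004543
Flow direction (−∇h) has components (-0.0006512 E, +0.0004543 N).
Azimuth = atan2(E, N) = atan2(-0.0006512, +0.0004543) = 304.9° ≈ 305°.

305°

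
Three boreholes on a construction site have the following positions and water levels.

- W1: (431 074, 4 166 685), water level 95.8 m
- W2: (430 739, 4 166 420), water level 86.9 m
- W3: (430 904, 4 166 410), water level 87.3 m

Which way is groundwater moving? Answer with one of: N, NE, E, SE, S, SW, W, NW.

With h = a·x + b·y + c and W1 as origin, the differences give:
  (-335)·a + (-265)·b = -8.9
  (-170)·a + (-275)·b = -8.5
Eliminate b (×(-275) and ×(-265), subtract): 47075·a = 195.00 → a = ∂h/∂x = +0.004142
Back-substitute: b = ∂h/∂y = +0.02835.
Flow = −∇h = (-0.004142 east, -0.02835 north), which points south.

S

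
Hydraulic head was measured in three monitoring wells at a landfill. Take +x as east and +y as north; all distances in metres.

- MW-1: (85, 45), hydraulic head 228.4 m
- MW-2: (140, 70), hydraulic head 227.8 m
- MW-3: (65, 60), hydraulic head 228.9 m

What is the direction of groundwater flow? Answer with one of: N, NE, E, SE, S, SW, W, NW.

SE

With h = a·x + b·y + c and MW-1 as origin, the differences give:
  55·a + 25·b = -0.6
  (-20)·a + 15·b = +0.5
Eliminate b (×15 and ×25, subtract): 1325·a = -21.50 → a = ∂h/∂x = -0.01623
Back-substitute: b = ∂h/∂y = +0.01170.
Flow = −∇h = (+0.01623 east, -0.01170 north), which points southeast.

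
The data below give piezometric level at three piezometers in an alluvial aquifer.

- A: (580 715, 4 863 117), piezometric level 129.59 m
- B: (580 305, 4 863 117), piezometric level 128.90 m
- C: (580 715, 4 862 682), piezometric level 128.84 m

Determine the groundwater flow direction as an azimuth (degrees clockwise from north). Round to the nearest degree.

∂h/∂x = (128.90 − 129.59) / (580305 − 580715) = +0.001683
∂h/∂y = (128.84 − 129.59) / (4862682 − 4863117) = +0.001724
Flow direction (−∇h) has components (-0.001683 E, -0.001724 N).
Azimuth = atan2(E, N) = atan2(-0.001683, -0.001724) = 224.3° ≈ 224°.

224°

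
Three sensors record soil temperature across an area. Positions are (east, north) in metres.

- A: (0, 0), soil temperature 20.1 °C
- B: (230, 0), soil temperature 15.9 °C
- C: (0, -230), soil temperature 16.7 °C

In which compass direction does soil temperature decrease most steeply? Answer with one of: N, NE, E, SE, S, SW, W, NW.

∂T/∂x = (15.9 − 20.1) / (230 − 0) = -0.01826
∂T/∂y = (16.7 − 20.1) / (-230 − 0) = +0.01478
Steepest decrease is along −∇f = (+0.01826 E, -0.01478 N) → southeast.

SE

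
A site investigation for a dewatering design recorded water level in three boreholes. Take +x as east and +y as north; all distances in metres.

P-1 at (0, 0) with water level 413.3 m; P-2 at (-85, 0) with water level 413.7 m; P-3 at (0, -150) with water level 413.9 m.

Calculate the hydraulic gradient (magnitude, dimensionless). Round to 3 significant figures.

0.00618

∂h/∂x = (413.7 − 413.3) / (-85 − 0) = -0.004706
∂h/∂y = (413.9 − 413.3) / (-150 − 0) = -0.004000
|∇h| = √(-0.004706² + -0.004000²) = 0.006176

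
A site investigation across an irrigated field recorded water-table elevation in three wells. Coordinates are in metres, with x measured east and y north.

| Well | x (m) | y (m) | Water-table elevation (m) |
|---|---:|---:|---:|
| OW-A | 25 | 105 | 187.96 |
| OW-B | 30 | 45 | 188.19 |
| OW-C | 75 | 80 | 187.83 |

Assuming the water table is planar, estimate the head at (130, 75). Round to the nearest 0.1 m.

With h = a·x + b·y + c and OW-A as origin, the differences give:
  5·a + (-60)·b = +0.23
  50·a + (-25)·b = -0.13
Eliminate b (×(-25) and ×(-60), subtract): 2875·a = -13.550 → a = ∂h/∂x = -0.004713
Back-substitute: b = ∂h/∂y = -0.004226.
h(130, 75) = 187.96 + (-0.004713)·(105) + (-0.004226)·(-30) = 187.96 -0.495 +0.127 = 187.592 m.

187.6 m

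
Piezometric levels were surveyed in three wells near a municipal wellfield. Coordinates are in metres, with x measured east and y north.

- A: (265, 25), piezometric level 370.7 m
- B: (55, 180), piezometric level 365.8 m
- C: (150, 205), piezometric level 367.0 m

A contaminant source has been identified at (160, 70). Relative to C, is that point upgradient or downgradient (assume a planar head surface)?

upgradient

Differences from A: to B (Δx, Δy, Δh) = (-210, 155, -4.9); to C = (-115, 180, -3.7).
Determinant of the coordinate differences = (-210)·180 − (-115)·155 = -19975.
∂h/∂x = [(-4.9)·180 − (-3.7)·155] / -19975 = +0.01544
∂h/∂y = [(-210)·(-3.7) − (-115)·(-4.9)] / -19975 = -0.01069
Head at (160, 70) = 370.7 + (+0.01544)·(-105) + (-0.01069)·(45) = 368.60 m.
That is higher than the 367.0 m at C, so the point is upgradient.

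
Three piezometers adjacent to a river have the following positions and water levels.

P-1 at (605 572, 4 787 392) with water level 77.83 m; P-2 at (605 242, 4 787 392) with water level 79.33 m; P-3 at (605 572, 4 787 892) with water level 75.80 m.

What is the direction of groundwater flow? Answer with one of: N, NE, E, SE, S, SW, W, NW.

NE

∂h/∂x = (79.33 − 77.83) / (605242 − 605572) = -0.004545
∂h/∂y = (75.80 − 77.83) / (4787892 − 4787392) = -0.004060
Flow = −∇h = (+0.004545 east, +0.004060 north), which points northeast.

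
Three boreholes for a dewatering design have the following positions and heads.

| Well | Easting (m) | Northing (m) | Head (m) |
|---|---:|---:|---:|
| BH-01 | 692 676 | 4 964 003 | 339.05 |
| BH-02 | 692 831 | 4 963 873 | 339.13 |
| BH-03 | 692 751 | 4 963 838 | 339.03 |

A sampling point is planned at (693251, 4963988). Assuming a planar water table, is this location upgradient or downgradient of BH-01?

Taking BH-01 as reference: BH-02−BH-01 = (155, -130, +0.08); BH-03−BH-01 = (75, -165, -0.02).
Determinant of the coordinate differences = 155·(-165) − 75·(-130) = -15825.
∂h/∂x = [(+0.08)·(-165) − (-0.02)·(-130)] / -15825 = +0.0009984
∂h/∂y = [155·(-0.02) − 75·(+0.08)] / -15825 = +0.0005750
Head at (693251, 4963988) = 339.05 + (+0.0009984)·(575) + (+0.0005750)·(-15) = 339.62 m.
That is higher than the 339.05 m at BH-01, so the point is upgradient.

upgradient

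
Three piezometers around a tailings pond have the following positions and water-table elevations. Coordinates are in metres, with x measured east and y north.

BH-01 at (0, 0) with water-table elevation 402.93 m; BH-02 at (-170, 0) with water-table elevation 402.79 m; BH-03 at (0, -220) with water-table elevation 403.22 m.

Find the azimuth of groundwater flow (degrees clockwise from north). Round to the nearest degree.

328°

∂h/∂x = (402.79 − 402.93) / (-170 − 0) = +0.0008235
∂h/∂y = (403.22 − 402.93) / (-220 − 0) = -0.001318
Flow direction (−∇h) has components (-0.0008235 E, +0.001318 N).
Azimuth = atan2(E, N) = atan2(-0.0008235, +0.001318) = 328.0° ≈ 328°.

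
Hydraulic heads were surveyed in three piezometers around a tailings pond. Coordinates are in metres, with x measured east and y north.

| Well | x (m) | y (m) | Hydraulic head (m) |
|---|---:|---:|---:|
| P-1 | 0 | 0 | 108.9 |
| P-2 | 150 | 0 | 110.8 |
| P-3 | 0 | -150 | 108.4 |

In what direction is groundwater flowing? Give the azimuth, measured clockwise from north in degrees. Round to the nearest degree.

255°

∂h/∂x = (110.8 − 108.9) / (150 − 0) = +0.01267
∂h/∂y = (108.4 − 108.9) / (-150 − 0) = +0.003333
Flow direction (−∇h) has components (-0.01267 E, -0.003333 N).
Azimuth = atan2(E, N) = atan2(-0.01267, -0.003333) = 255.3° ≈ 255°.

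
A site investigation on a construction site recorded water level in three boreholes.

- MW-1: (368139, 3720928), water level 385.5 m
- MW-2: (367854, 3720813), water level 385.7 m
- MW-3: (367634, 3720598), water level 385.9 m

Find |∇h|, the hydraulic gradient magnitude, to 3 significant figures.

0.000663

Taking MW-1 as reference: MW-2−MW-1 = (-285, -115, +0.2); MW-3−MW-1 = (-505, -330, +0.4).
Determinant of the coordinate differences = (-285)·(-330) − (-505)·(-115) = 35975.
∂h/∂x = [(+0.2)·(-330) − (+0.4)·(-115)] / 35975 = -0.0005559
∂h/∂y = [(-285)·(+0.4) − (-505)·(+0.2)] / 35975 = -0.0003614
|∇h| = √(-0.0005559² + -0.0003614²) = 0.000663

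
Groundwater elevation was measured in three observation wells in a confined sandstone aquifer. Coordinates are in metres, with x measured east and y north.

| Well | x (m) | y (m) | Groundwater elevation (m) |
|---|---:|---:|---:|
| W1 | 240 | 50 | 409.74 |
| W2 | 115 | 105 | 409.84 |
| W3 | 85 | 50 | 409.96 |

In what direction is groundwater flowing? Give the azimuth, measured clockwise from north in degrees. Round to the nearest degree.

Three-point gradient (reference W1): Δ to W2 = (-125, 55, +0.10), Δ to W3 = (-155, 0, +0.22).
∂h/∂x = -0.001419, ∂h/∂y = -0.001408 (det = 8525).
Flow direction (−∇h) has components (+0.001419 E, +0.001408 N).
Azimuth = atan2(E, N) = atan2(+0.001419, +0.001408) = 45.2° ≈ 045°.

045°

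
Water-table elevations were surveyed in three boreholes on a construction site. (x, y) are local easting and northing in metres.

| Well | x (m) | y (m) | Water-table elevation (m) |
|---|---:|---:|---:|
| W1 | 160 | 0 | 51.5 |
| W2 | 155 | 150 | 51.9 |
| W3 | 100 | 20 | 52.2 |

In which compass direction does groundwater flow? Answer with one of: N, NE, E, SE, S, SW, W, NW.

E

Differences from W1: to W2 (Δx, Δy, Δh) = (-5, 150, +0.4); to W3 = (-60, 20, +0.7).
Solve a·Δx + b·Δy = Δh: det = (-5)·20 − (-60)·150 = 8900.
∂h/∂x = [(+0.4)·20 − (+0.7)·150] / 8900 = -0.01090
∂h/∂y = [(-5)·(+0.7) − (-60)·(+0.4)] / 8900 = +0.002303
Flow = −∇h = (+0.01090 east, -0.002303 north), which points east.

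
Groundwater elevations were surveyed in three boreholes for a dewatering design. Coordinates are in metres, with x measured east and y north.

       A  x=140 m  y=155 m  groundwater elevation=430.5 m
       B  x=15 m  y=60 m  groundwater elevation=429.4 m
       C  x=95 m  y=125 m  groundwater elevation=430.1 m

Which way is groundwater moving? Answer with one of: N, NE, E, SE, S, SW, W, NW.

W

With h = a·x + b·y + c and A as origin, the differences give:
  (-125)·a + (-95)·b = -1.1
  (-45)·a + (-30)·b = -0.4
Eliminate b (×(-30) and ×(-95), subtract): -525·a = -5.00 → a = ∂h/∂x = +0.009524
Back-substitute: b = ∂h/∂y = -0.0009524.
Flow = −∇h = (-0.009524 east, +0.0009524 north), which points west.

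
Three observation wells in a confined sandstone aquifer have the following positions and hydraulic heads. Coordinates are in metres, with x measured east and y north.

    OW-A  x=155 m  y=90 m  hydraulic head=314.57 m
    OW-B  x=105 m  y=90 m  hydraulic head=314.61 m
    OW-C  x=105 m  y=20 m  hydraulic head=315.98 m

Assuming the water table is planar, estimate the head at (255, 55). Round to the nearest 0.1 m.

315.2 m

With h = a·x + b·y + c and OW-A as origin, the differences give:
  (-50)·a + 0·b = +0.04
  (-50)·a + (-70)·b = +1.41
Eliminate b (×(-70) and ×0, subtract): 3500·a = -2.800 → a = ∂h/∂x = -0.0008000
Back-substitute: b = ∂h/∂y = -0.01957.
h(255, 55) = 314.57 + (-0.0008000)·(100) + (-0.01957)·(-35) = 314.57 -0.080 +0.685 = 315.175 m.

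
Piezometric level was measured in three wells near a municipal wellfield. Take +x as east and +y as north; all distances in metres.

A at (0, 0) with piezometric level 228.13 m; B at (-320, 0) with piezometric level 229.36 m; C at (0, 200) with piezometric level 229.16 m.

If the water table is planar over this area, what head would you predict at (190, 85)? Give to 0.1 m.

∂h/∂x = (229.36 − 228.13) / (-320 − 0) = -0.003844
∂h/∂y = (229.16 − 228.13) / (200 − 0) = +0.005150
h(190, 85) = 228.13 + (-0.003844)·(190) + (+0.005150)·(85) = 228.13 -0.730 +0.438 = 227.837 m.

227.8 m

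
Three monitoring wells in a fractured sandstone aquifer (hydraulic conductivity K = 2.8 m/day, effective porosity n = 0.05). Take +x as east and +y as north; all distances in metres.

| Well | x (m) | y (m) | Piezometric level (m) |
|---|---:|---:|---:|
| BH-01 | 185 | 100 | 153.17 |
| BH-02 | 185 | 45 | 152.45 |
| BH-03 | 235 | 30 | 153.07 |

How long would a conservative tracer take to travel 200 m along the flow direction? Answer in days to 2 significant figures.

170 days

With h = a·x + b·y + c and BH-01 as origin, the differences give:
  0·a + (-55)·b = -0.72
  50·a + (-70)·b = -0.10
Eliminate b (×(-70) and ×(-55), subtract): 2750·a = 44.900 → a = ∂h/∂x = +0.01633
Back-substitute: b = ∂h/∂y = +0.01309.
|∇h| = √(0.01633² + 0.01309²) = 0.02093
Seepage velocity v = K·i/n = 2.8 × 0.02093 / 0.05 = 1.172 m/day.
t = 200 / 1.172 = 170.6 days.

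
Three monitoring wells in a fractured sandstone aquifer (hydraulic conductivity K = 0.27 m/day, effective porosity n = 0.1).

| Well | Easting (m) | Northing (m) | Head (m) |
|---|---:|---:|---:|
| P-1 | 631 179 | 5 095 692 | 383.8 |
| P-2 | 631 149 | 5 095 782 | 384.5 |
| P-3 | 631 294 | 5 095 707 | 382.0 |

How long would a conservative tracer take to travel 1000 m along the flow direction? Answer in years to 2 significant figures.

63 years

Differences from P-1: to P-2 (Δx, Δy, Δh) = (-30, 90, +0.7); to P-3 = (115, 15, -1.8).
Solve a·Δx + b·Δy = Δh: det = (-30)·15 − 115·90 = -10800.
∂h/∂x = [(+0.7)·15 − (-1.8)·90] / -10800 = -0.01597
∂h/∂y = [(-30)·(-1.8) − 115·(+0.7)] / -10800 = +0.002454
|∇h| = √(-0.01597² + 0.002454²) = 0.01616
Seepage velocity v = K·i/n = 0.27 × 0.01616 / 0.1 = 0.04363 m/day.
t = 1000 / 0.04363 = 2.292e+04 days = 62.8 years.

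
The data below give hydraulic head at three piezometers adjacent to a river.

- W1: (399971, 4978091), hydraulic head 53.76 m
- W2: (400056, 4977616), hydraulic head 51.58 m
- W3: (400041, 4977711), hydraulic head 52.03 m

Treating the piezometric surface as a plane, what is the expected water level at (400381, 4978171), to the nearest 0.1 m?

57.1 m

Three-point gradient (reference W1): Δ to W2 = (85, -475, -2.18), Δ to W3 = (70, -380, -1.73).
∂h/∂x = +0.007000, ∂h/∂y = +0.005842 (det = 950).
h(400381, 4978171) = 53.76 + (+0.007000)·(410) + (+0.005842)·(80) = 53.76 +2.870 +0.467 = 57.097 m.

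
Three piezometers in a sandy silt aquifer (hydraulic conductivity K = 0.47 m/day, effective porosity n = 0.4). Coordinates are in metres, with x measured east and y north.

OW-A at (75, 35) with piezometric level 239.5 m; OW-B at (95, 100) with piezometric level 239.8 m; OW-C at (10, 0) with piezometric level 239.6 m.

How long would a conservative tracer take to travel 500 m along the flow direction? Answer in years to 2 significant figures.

With h = a·x + b·y + c and OW-A as origin, the differences give:
  20·a + 65·b = +0.3
  (-65)·a + (-35)·b = +0.1
Eliminate b (×(-35) and ×65, subtract): 3525·a = -17.00 → a = ∂h/∂x = -0.004823
Back-substitute: b = ∂h/∂y = +0.006099.
|∇h| = √(-0.004823² + 0.006099²) = 0.007776
Seepage velocity v = K·i/n = 0.47 × 0.007776 / 0.4 = 0.009137 m/day.
t = 500 / 0.009137 = 5.472e+04 days = 150 years.

150 years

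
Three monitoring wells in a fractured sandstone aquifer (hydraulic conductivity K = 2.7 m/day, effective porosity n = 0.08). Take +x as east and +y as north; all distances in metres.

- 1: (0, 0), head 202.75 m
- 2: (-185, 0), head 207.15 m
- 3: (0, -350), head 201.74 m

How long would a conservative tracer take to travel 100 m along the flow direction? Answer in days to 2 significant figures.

∂h/∂x = (207.15 − 202.75) / (-185 − 0) = -0.02378
∂h/∂y = (201.74 − 202.75) / (-350 − 0) = +0.002886
|∇h| = √(-0.02378² + 0.002886²) = 0.02395
Seepage velocity v = K·i/n = 2.7 × 0.02395 / 0.08 = 0.8083 m/day.
t = 100 / 0.8083 = 123.7 days.

120 days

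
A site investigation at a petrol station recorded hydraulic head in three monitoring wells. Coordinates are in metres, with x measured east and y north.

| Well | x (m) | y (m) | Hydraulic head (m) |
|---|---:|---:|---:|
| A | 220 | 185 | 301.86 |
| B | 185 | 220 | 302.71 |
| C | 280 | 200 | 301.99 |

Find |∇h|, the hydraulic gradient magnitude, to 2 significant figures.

0.021

With h = a·x + b·y + c and A as origin, the differences give:
  (-35)·a + 35·b = +0.85
  60·a + 15·b = +0.13
Eliminate b (×15 and ×35, subtract): -2625·a = 8.200 → a = ∂h/∂x = -0.003124
Back-substitute: b = ∂h/∂y = +0.02116.
|∇h| = √(-0.003124² + 0.02116²) = 0.02139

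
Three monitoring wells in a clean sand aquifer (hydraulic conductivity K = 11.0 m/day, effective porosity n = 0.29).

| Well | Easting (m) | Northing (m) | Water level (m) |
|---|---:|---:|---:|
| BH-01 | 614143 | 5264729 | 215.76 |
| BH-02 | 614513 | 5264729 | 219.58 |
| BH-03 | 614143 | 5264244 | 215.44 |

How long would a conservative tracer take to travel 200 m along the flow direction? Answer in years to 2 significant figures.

∂h/∂x = (219.58 − 215.76) / (614513 − 614143) = +0.01032
∂h/∂y = (215.44 − 215.76) / (5264244 − 5264729) = +0.0006598
|∇h| = √(0.01032² + 0.0006598²) = 0.01034
Seepage velocity v = K·i/n = 11.0 × 0.01034 / 0.29 = 0.3922 m/day.
t = 200 / 0.3922 = 509.9 days = 1.4 years.

1.4 years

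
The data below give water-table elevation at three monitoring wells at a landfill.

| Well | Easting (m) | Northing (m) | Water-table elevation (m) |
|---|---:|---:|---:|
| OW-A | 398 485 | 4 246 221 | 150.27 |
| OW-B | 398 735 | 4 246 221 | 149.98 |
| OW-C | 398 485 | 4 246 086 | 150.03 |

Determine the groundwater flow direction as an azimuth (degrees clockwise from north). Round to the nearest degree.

147°

∂h/∂x = (149.98 − 150.27) / (398735 − 398485) = -0.001160
∂h/∂y = (150.03 − 150.27) / (4246086 − 4246221) = +0.001778
Flow direction (−∇h) has components (+0.001160 E, -0.001778 N).
Azimuth = atan2(E, N) = atan2(+0.001160, -0.001778) = 146.9° ≈ 147°.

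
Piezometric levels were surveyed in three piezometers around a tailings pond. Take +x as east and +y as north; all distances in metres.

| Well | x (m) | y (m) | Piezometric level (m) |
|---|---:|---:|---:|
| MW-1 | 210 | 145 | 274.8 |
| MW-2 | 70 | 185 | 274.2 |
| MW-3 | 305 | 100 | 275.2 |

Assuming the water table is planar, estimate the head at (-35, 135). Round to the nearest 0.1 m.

Taking MW-1 as reference: MW-2−MW-1 = (-140, 40, -0.6); MW-3−MW-1 = (95, -45, +0.4).
Determinant of the coordinate differences = (-140)·(-45) − 95·40 = 2500.
∂h/∂x = [(-0.6)·(-45) − (+0.4)·40] / 2500 = +0.004400
∂h/∂y = [(-140)·(+0.4) − 95·(-0.6)] / 2500 = +0.0004000
h(-35, 135) = 274.8 + (+0.004400)·(-245) + (+0.0004000)·(-10) = 274.8 -1.078 -0.004 = 273.718 m.

273.7 m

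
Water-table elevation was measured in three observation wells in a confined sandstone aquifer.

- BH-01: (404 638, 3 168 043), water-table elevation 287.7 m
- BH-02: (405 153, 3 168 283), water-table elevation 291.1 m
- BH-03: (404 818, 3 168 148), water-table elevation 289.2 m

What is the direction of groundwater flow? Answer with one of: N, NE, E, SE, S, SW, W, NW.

S

With h = a·x + b·y + c and BH-01 as origin, the differences give:
  515·a + 240·b = +3.4
  180·a + 105·b = +1.5
Eliminate b (×105 and ×240, subtract): 10875·a = -3.00 → a = ∂h/∂x = -0.0002759
Back-substitute: b = ∂h/∂y = +0.01476.
Flow = −∇h = (+0.0002759 east, -0.01476 north), which points south.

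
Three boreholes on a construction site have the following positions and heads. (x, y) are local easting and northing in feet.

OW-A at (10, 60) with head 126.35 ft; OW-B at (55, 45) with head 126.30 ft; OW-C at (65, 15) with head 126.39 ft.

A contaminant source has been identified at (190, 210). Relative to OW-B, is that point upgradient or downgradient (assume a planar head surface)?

downgradient

Taking OW-A as reference: OW-B−OW-A = (45, -15, -0.05); OW-C−OW-A = (55, -45, +0.04).
Determinant of the coordinate differences = 45·(-45) − 55·(-15) = -1200.
∂h/∂x = [(-0.05)·(-45) − (+0.04)·(-15)] / -1200 = -0.002375
∂h/∂y = [45·(+0.04) − 55·(-0.05)] / -1200 = -0.003792
Head at (190, 210) = 126.35 + (-0.002375)·(180) + (-0.003792)·(150) = 125.35 ft.
That is lower than the 126.30 ft at OW-B, so the point is downgradient.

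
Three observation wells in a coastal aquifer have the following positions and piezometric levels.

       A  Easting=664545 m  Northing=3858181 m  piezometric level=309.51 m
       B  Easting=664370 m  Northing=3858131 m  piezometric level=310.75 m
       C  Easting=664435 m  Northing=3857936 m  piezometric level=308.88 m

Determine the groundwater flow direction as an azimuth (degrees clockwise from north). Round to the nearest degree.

126°

Taking A as reference: B−A = (-175, -50, +1.24); C−A = (-110, -245, -0.63).
Determinant of the coordinate differences = (-175)·(-245) − (-110)·(-50) = 37375.
∂h/∂x = [(+1.24)·(-245) − (-0.63)·(-50)] / 37375 = -0.008971
∂h/∂y = [(-175)·(-0.63) − (-110)·(+1.24)] / 37375 = +0.006599
Flow direction (−∇h) has components (+0.008971 E, -0.006599 N).
Azimuth = atan2(E, N) = atan2(+0.008971, -0.006599) = 126.3° ≈ 126°.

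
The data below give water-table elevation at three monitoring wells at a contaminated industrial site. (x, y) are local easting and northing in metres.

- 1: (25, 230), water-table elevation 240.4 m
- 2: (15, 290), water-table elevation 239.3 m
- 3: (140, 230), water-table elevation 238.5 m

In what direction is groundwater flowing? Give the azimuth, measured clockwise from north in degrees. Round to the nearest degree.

038°

With h = a·x + b·y + c and 1 as origin, the differences give:
  (-10)·a + 60·b = -1.1
  115·a + 0·b = -1.9
Eliminate b (×0 and ×60, subtract): -6900·a = 114.00 → a = ∂h/∂x = -0.01652
Back-substitute: b = ∂h/∂y = -0.02109.
Flow direction (−∇h) has components (+0.01652 E, +0.02109 N).
Azimuth = atan2(E, N) = atan2(+0.01652, +0.02109) = 38.1° ≈ 038°.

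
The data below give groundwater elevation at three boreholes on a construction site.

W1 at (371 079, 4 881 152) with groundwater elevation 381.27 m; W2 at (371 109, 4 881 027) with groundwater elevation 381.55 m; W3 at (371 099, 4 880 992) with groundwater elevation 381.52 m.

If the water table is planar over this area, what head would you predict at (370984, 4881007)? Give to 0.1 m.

Taking W1 as reference: W2−W1 = (30, -125, +0.28); W3−W1 = (20, -160, +0.25).
Solve a·Δx + b·Δy = Δh: det = 30·(-160) − 20·(-125) = -2300.
∂h/∂x = [(+0.28)·(-160) − (+0.25)·(-125)] / -2300 = +0.005891
∂h/∂y = [30·(+0.25) − 20·(+0.28)] / -2300 = -0.0008261
h(370984, 4881007) = 381.27 + (+0.005891)·(-95) + (-0.0008261)·(-145) = 381.27 -0.560 +0.120 = 380.830 m.

380.8 m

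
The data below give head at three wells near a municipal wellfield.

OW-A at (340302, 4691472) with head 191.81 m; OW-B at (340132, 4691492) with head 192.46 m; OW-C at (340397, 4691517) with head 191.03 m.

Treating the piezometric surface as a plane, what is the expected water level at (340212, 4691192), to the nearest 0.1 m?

194.3 m

Taking OW-A as reference: OW-B−OW-A = (-170, 20, +0.65); OW-C−OW-A = (95, 45, -0.78).
Solve a·Δx + b·Δy = Δh: det = (-170)·45 − 95·20 = -9550.
∂h/∂x = [(+0.65)·45 − (-0.78)·20] / -9550 = -0.004696
∂h/∂y = [(-170)·(-0.78) − 95·(+0.65)] / -9550 = -0.007419
h(340212, 4691192) = 191.81 + (-0.004696)·(-90) + (-0.007419)·(-280) = 191.81 +0.423 +2.077 = 194.310 m.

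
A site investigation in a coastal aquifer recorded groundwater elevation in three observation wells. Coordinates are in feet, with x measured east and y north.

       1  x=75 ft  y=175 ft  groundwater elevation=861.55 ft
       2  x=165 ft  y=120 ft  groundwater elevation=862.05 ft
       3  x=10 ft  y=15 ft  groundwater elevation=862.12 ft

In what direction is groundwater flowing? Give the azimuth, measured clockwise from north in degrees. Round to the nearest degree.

With h = a·x + b·y + c and 1 as origin, the differences give:
  90·a + (-55)·b = +0.50
  (-65)·a + (-160)·b = +0.57
Eliminate b (×(-160) and ×(-55), subtract): -17975·a = -48.650 → a = ∂h/∂x = +0.002707
Back-substitute: b = ∂h/∂y = -0.004662.
Flow direction (−∇h) has components (-0.002707 E, +0.004662 N).
Azimuth = atan2(E, N) = atan2(-0.002707, +0.004662) = 329.9° ≈ 330°.

330°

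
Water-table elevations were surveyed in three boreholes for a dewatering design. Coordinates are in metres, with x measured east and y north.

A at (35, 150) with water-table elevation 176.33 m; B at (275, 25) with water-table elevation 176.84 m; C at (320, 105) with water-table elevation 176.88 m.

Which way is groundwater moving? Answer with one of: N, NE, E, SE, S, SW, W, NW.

W

Three-point gradient (reference A): Δ to B = (240, -125, +0.51), Δ to C = (285, -45, +0.55).
∂h/∂x = +0.001845, ∂h/∂y = -0.0005378 (det = 24825).
Flow = −∇h = (-0.001845 east, +0.0005378 north), which points west.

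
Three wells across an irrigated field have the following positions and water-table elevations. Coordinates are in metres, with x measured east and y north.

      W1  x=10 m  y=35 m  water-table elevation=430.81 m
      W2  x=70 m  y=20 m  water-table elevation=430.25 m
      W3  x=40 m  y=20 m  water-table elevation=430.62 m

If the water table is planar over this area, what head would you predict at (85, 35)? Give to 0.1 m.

Taking W1 as reference: W2−W1 = (60, -15, -0.56); W3−W1 = (30, -15, -0.19).
Determinant of the coordinate differences = 60·(-15) − 30·(-15) = -450.
∂h/∂x = [(-0.56)·(-15) − (-0.19)·(-15)] / -450 = -0.01233
∂h/∂y = [60·(-0.19) − 30·(-0.56)] / -450 = -0.01200
h(85, 35) = 430.81 + (-0.01233)·(75) + (-0.01200)·(0) = 430.81 -0.925 -0.000 = 429.885 m.

429.9 m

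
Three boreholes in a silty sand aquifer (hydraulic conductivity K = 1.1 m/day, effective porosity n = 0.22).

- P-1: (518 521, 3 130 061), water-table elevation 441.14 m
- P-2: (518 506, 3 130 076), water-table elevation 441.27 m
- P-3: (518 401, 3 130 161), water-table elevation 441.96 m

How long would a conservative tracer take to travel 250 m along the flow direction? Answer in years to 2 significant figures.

Differences from P-1: to P-2 (Δx, Δy, Δh) = (-15, 15, +0.13); to P-3 = (-120, 100, +0.82).
Determinant of the coordinate differences = (-15)·100 − (-120)·15 = 300.
∂h/∂x = [(+0.13)·100 − (+0.82)·15] / 300 = +0.002333
∂h/∂y = [(-15)·(+0.82) − (-120)·(+0.13)] / 300 = +0.01100
|∇h| = √(0.002333² + 0.01100²) = 0.01124
Seepage velocity v = K·i/n = 1.1 × 0.01124 / 0.22 = 0.0562 m/day.
t = 250 / 0.0562 = 4448 days = 12.2 years.

12 years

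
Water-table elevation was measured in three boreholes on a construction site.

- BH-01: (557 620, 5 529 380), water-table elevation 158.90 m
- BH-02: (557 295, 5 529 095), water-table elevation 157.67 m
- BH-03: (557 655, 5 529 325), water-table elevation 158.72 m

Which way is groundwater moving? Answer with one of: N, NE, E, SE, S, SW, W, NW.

Differences from BH-01: to BH-02 (Δx, Δy, Δh) = (-325, -285, -1.23); to BH-03 = (35, -55, -0.18).
Solve a·Δx + b·Δy = Δh: det = (-325)·(-55) − 35·(-285) = 27850.
∂h/∂x = [(-1.23)·(-55) − (-0.18)·(-285)] / 27850 = +0.0005871
∂h/∂y = [(-325)·(-0.18) − 35·(-1.23)] / 27850 = +0.003646
Flow = −∇h = (-0.0005871 east, -0.003646 north), which points south.

S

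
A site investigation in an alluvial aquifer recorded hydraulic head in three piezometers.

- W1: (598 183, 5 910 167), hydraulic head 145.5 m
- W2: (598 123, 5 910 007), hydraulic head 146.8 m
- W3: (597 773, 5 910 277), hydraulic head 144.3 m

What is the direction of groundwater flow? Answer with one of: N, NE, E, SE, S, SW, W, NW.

Taking W1 as reference: W2−W1 = (-60, -160, +1.3); W3−W1 = (-410, 110, -1.2).
Solve a·Δx + b·Δy = Δh: det = (-60)·110 − (-410)·(-160) = -72200.
∂h/∂x = [(+1.3)·110 − (-1.2)·(-160)] / -72200 = +0.0006787
∂h/∂y = [(-60)·(-1.2) − (-410)·(+1.3)] / -72200 = -0.008380
Flow = −∇h = (-0.0006787 east, +0.008380 north), which points north.

N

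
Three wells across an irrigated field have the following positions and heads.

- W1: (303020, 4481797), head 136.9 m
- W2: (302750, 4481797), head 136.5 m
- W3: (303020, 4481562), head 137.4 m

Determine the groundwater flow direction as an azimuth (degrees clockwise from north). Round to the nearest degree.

∂h/∂x = (136.5 − 136.9) / (302750 − 303020) = +0.001481
∂h/∂y = (137.4 − 136.9) / (4481562 − 4481797) = -0.002128
Flow direction (−∇h) has components (-0.001481 E, +0.002128 N).
Azimuth = atan2(E, N) = atan2(-0.001481, +0.002128) = 325.2° ≈ 325°.

325°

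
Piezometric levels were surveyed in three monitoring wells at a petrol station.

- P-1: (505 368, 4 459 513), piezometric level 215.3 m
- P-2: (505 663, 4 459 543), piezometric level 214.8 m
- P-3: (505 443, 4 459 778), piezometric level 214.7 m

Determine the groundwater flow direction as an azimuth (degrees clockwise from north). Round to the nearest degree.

039°

Differences from P-1: to P-2 (Δx, Δy, Δh) = (295, 30, -0.5); to P-3 = (75, 265, -0.6).
Determinant of the coordinate differences = 295·265 − 75·30 = 75925.
∂h/∂x = [(-0.5)·265 − (-0.6)·30] / 75925 = -0.001508
∂h/∂y = [295·(-0.6) − 75·(-0.5)] / 75925 = -0.001837
Flow direction (−∇h) has components (+0.001508 E, +0.001837 N).
Azimuth = atan2(E, N) = atan2(+0.001508, +0.001837) = 39.4° ≈ 039°.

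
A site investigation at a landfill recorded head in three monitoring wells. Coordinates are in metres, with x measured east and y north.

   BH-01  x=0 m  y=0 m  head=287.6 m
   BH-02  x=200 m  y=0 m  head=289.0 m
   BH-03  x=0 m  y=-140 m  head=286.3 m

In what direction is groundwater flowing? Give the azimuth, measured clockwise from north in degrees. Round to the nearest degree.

217°

∂h/∂x = (289.0 − 287.6) / (200 − 0) = +0.007000
∂h/∂y = (286.3 − 287.6) / (-140 − 0) = +0.009286
Flow direction (−∇h) has components (-0.007000 E, -0.009286 N).
Azimuth = atan2(E, N) = atan2(-0.007000, -0.009286) = 217.0° ≈ 217°.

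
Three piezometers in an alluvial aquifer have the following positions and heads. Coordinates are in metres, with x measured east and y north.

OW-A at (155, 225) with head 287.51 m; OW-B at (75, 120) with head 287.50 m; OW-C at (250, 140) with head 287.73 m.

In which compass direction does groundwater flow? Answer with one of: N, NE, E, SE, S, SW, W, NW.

NW

Differences from OW-A: to OW-B (Δx, Δy, Δh) = (-80, -105, -0.01); to OW-C = (95, -85, +0.22).
Determinant of the coordinate differences = (-80)·(-85) − 95·(-105) = 16775.
∂h/∂x = [(-0.01)·(-85) − (+0.22)·(-105)] / 16775 = +0.001428
∂h/∂y = [(-80)·(+0.22) − 95·(-0.01)] / 16775 = -0.0009925
Flow = −∇h = (-0.001428 east, +0.0009925 north), which points northwest.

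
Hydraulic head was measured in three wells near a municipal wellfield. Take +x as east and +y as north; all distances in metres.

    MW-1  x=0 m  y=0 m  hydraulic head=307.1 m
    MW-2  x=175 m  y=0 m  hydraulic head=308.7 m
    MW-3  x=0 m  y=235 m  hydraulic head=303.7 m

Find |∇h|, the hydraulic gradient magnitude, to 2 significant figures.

0.017

∂h/∂x = (308.7 − 307.1) / (175 − 0) = +0.009143
∂h/∂y = (303.7 − 307.1) / (235 − 0) = -0.01447
|∇h| = √(0.009143² + -0.01447²) = 0.01712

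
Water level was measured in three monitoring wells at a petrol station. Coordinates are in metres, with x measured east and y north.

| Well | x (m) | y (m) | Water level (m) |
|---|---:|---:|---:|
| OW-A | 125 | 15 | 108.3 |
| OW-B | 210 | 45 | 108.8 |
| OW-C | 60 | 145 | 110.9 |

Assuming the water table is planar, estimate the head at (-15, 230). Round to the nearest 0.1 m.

Taking OW-A as reference: OW-B−OW-A = (85, 30, +0.5); OW-C−OW-A = (-65, 130, +2.6).
Determinant of the coordinate differences = 85·130 − (-65)·30 = 13000.
∂h/∂x = [(+0.5)·130 − (+2.6)·30] / 13000 = -0.001000
∂h/∂y = [85·(+2.6) − (-65)·(+0.5)] / 13000 = +0.01950
h(-15, 230) = 108.3 + (-0.001000)·(-140) + (+0.01950)·(215) = 108.3 +0.140 +4.193 = 112.633 m.

112.6 m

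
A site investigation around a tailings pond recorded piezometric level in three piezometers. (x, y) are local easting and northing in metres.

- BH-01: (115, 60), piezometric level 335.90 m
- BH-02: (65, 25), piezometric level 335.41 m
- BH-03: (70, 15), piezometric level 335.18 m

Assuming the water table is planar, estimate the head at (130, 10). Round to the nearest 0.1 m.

334.8 m

Taking BH-01 as reference: BH-02−BH-01 = (-50, -35, -0.49); BH-03−BH-01 = (-45, -45, -0.72).
Solve a·Δx + b·Δy = Δh: det = (-50)·(-45) − (-45)·(-35) = 675.
∂h/∂x = [(-0.49)·(-45) − (-0.72)·(-35)] / 675 = -0.004667
∂h/∂y = [(-50)·(-0.72) − (-45)·(-0.49)] / 675 = +0.02067
h(130, 10) = 335.90 + (-0.004667)·(15) + (+0.02067)·(-50) = 335.90 -0.070 -1.033 = 334.797 m.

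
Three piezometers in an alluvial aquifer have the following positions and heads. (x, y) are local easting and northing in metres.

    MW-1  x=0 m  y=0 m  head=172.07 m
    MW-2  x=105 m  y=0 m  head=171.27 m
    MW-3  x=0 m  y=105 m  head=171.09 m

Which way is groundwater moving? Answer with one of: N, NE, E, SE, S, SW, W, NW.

NE

∂h/∂x = (171.27 − 172.07) / (105 − 0) = -0.007619
∂h/∂y = (171.09 − 172.07) / (105 − 0) = -0.009333
Flow = −∇h = (+0.007619 east, +0.009333 north), which points northeast.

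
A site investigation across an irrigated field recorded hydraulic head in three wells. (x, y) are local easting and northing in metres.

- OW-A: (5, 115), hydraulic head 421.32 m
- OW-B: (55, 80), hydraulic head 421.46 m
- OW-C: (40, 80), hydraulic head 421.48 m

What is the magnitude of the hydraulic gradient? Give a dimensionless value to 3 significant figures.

Three-point gradient (reference OW-A): Δ to OW-B = (50, -35, +0.14), Δ to OW-C = (35, -35, +0.16).
∂h/∂x = -0.001333, ∂h/∂y = -0.005905 (det = -525).
|∇h| = √(-0.001333² + -0.005905²) = 0.006054

0.00605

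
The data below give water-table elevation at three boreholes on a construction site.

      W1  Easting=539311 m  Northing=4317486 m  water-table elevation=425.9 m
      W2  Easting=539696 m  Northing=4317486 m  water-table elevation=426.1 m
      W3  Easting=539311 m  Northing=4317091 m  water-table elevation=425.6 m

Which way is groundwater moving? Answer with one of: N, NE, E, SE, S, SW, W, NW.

∂h/∂x = (426.1 − 425.9) / (539696 − 539311) = +0.0005195
∂h/∂y = (425.6 − 425.9) / (4317091 − 4317486) = +0.0007595
Flow = −∇h = (-0.0005195 east, -0.0007595 north), which points southwest.

SW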